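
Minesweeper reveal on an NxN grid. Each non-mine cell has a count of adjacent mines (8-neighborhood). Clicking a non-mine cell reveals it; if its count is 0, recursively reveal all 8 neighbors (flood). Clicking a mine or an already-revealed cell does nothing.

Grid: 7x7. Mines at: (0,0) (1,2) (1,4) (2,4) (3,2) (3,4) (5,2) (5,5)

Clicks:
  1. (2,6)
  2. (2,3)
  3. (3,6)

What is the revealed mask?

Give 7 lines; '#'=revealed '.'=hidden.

Answer: .....##
.....##
...#.##
.....##
.....##
.......
.......

Derivation:
Click 1 (2,6) count=0: revealed 10 new [(0,5) (0,6) (1,5) (1,6) (2,5) (2,6) (3,5) (3,6) (4,5) (4,6)] -> total=10
Click 2 (2,3) count=5: revealed 1 new [(2,3)] -> total=11
Click 3 (3,6) count=0: revealed 0 new [(none)] -> total=11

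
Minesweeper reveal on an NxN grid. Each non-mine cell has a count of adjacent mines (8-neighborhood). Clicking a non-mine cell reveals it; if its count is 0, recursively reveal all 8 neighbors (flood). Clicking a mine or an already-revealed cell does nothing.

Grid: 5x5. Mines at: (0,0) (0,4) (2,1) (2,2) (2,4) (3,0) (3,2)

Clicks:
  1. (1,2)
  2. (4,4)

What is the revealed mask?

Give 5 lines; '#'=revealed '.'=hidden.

Click 1 (1,2) count=2: revealed 1 new [(1,2)] -> total=1
Click 2 (4,4) count=0: revealed 4 new [(3,3) (3,4) (4,3) (4,4)] -> total=5

Answer: .....
..#..
.....
...##
...##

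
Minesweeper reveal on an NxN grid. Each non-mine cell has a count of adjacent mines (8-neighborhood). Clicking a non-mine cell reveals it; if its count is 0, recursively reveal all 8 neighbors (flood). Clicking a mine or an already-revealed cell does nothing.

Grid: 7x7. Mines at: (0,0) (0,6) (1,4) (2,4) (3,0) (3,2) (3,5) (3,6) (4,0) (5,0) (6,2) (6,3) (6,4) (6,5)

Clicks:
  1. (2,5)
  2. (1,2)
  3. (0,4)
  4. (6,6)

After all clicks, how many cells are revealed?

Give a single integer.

Answer: 12

Derivation:
Click 1 (2,5) count=4: revealed 1 new [(2,5)] -> total=1
Click 2 (1,2) count=0: revealed 9 new [(0,1) (0,2) (0,3) (1,1) (1,2) (1,3) (2,1) (2,2) (2,3)] -> total=10
Click 3 (0,4) count=1: revealed 1 new [(0,4)] -> total=11
Click 4 (6,6) count=1: revealed 1 new [(6,6)] -> total=12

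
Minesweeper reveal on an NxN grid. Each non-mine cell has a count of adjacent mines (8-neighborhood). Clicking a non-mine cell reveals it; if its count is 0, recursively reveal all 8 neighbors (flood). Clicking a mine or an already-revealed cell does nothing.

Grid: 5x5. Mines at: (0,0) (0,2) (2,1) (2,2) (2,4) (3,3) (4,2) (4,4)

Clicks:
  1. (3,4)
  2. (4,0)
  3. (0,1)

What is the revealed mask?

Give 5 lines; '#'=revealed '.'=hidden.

Answer: .#...
.....
.....
##..#
##...

Derivation:
Click 1 (3,4) count=3: revealed 1 new [(3,4)] -> total=1
Click 2 (4,0) count=0: revealed 4 new [(3,0) (3,1) (4,0) (4,1)] -> total=5
Click 3 (0,1) count=2: revealed 1 new [(0,1)] -> total=6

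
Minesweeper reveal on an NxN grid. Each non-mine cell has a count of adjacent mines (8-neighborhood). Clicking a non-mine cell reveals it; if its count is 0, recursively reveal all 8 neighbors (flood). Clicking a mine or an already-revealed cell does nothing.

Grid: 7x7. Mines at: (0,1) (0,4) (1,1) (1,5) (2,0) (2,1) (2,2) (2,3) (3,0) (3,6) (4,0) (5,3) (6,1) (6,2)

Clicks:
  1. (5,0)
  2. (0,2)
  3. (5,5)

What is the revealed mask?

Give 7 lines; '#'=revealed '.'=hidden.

Click 1 (5,0) count=2: revealed 1 new [(5,0)] -> total=1
Click 2 (0,2) count=2: revealed 1 new [(0,2)] -> total=2
Click 3 (5,5) count=0: revealed 9 new [(4,4) (4,5) (4,6) (5,4) (5,5) (5,6) (6,4) (6,5) (6,6)] -> total=11

Answer: ..#....
.......
.......
.......
....###
#...###
....###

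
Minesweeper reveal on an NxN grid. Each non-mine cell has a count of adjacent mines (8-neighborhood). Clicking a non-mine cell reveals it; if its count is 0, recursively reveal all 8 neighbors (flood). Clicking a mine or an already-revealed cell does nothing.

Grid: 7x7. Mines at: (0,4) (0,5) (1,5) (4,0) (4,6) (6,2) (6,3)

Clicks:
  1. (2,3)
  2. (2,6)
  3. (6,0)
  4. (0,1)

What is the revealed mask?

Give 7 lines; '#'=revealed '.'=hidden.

Click 1 (2,3) count=0: revealed 31 new [(0,0) (0,1) (0,2) (0,3) (1,0) (1,1) (1,2) (1,3) (1,4) (2,0) (2,1) (2,2) (2,3) (2,4) (2,5) (3,0) (3,1) (3,2) (3,3) (3,4) (3,5) (4,1) (4,2) (4,3) (4,4) (4,5) (5,1) (5,2) (5,3) (5,4) (5,5)] -> total=31
Click 2 (2,6) count=1: revealed 1 new [(2,6)] -> total=32
Click 3 (6,0) count=0: revealed 3 new [(5,0) (6,0) (6,1)] -> total=35
Click 4 (0,1) count=0: revealed 0 new [(none)] -> total=35

Answer: ####...
#####..
#######
######.
.#####.
######.
##.....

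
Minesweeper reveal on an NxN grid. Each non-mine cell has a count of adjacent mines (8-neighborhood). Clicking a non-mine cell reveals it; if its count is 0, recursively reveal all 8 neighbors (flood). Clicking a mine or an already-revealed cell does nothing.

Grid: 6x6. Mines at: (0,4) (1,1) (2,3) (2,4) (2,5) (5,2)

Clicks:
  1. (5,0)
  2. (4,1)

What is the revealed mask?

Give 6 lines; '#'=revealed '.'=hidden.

Answer: ......
......
###...
###...
###...
##....

Derivation:
Click 1 (5,0) count=0: revealed 11 new [(2,0) (2,1) (2,2) (3,0) (3,1) (3,2) (4,0) (4,1) (4,2) (5,0) (5,1)] -> total=11
Click 2 (4,1) count=1: revealed 0 new [(none)] -> total=11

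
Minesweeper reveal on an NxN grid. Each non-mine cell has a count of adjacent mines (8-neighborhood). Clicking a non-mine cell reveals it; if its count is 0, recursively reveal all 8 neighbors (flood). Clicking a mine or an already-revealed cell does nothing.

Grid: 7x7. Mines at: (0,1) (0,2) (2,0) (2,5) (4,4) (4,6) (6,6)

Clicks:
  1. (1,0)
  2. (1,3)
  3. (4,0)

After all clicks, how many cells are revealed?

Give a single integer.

Answer: 30

Derivation:
Click 1 (1,0) count=2: revealed 1 new [(1,0)] -> total=1
Click 2 (1,3) count=1: revealed 1 new [(1,3)] -> total=2
Click 3 (4,0) count=0: revealed 28 new [(1,1) (1,2) (1,4) (2,1) (2,2) (2,3) (2,4) (3,0) (3,1) (3,2) (3,3) (3,4) (4,0) (4,1) (4,2) (4,3) (5,0) (5,1) (5,2) (5,3) (5,4) (5,5) (6,0) (6,1) (6,2) (6,3) (6,4) (6,5)] -> total=30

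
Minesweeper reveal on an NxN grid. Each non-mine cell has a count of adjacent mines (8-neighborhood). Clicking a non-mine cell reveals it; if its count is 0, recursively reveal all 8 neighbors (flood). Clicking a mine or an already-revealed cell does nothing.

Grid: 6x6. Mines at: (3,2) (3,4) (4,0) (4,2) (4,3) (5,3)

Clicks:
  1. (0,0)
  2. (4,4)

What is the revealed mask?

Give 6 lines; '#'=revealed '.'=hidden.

Answer: ######
######
######
##....
....#.
......

Derivation:
Click 1 (0,0) count=0: revealed 20 new [(0,0) (0,1) (0,2) (0,3) (0,4) (0,5) (1,0) (1,1) (1,2) (1,3) (1,4) (1,5) (2,0) (2,1) (2,2) (2,3) (2,4) (2,5) (3,0) (3,1)] -> total=20
Click 2 (4,4) count=3: revealed 1 new [(4,4)] -> total=21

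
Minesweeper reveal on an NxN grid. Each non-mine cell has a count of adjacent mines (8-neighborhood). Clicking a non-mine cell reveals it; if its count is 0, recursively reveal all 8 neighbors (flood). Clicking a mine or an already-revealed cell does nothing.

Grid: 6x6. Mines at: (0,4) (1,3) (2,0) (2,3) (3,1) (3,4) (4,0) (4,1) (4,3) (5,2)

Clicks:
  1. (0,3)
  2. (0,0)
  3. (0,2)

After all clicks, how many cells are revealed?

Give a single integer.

Answer: 7

Derivation:
Click 1 (0,3) count=2: revealed 1 new [(0,3)] -> total=1
Click 2 (0,0) count=0: revealed 6 new [(0,0) (0,1) (0,2) (1,0) (1,1) (1,2)] -> total=7
Click 3 (0,2) count=1: revealed 0 new [(none)] -> total=7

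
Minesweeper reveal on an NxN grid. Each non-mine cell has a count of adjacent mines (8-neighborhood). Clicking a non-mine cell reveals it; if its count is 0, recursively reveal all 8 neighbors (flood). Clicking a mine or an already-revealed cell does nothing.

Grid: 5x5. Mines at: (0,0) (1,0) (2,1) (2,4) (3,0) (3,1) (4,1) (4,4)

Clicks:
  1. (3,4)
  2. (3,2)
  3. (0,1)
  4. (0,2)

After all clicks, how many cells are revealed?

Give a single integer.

Click 1 (3,4) count=2: revealed 1 new [(3,4)] -> total=1
Click 2 (3,2) count=3: revealed 1 new [(3,2)] -> total=2
Click 3 (0,1) count=2: revealed 1 new [(0,1)] -> total=3
Click 4 (0,2) count=0: revealed 7 new [(0,2) (0,3) (0,4) (1,1) (1,2) (1,3) (1,4)] -> total=10

Answer: 10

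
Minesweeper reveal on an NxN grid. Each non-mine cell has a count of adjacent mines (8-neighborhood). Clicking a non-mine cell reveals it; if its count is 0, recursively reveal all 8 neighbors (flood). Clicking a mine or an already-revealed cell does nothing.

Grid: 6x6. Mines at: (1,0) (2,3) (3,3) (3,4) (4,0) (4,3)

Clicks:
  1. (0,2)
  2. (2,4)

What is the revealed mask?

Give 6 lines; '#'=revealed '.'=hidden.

Answer: .#####
.#####
....##
......
......
......

Derivation:
Click 1 (0,2) count=0: revealed 12 new [(0,1) (0,2) (0,3) (0,4) (0,5) (1,1) (1,2) (1,3) (1,4) (1,5) (2,4) (2,5)] -> total=12
Click 2 (2,4) count=3: revealed 0 new [(none)] -> total=12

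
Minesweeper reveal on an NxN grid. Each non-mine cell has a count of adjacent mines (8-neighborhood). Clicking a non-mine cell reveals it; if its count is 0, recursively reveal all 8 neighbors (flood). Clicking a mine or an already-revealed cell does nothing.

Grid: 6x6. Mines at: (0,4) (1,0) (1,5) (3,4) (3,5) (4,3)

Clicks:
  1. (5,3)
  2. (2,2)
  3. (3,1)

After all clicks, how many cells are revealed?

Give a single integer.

Click 1 (5,3) count=1: revealed 1 new [(5,3)] -> total=1
Click 2 (2,2) count=0: revealed 20 new [(0,1) (0,2) (0,3) (1,1) (1,2) (1,3) (2,0) (2,1) (2,2) (2,3) (3,0) (3,1) (3,2) (3,3) (4,0) (4,1) (4,2) (5,0) (5,1) (5,2)] -> total=21
Click 3 (3,1) count=0: revealed 0 new [(none)] -> total=21

Answer: 21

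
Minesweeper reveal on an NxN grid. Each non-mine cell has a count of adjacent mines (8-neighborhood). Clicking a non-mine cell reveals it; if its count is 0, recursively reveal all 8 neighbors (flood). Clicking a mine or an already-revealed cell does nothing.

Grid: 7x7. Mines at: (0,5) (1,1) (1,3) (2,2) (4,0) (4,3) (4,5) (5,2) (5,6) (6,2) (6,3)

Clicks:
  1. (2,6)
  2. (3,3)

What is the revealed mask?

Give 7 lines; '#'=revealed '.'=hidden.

Click 1 (2,6) count=0: revealed 9 new [(1,4) (1,5) (1,6) (2,4) (2,5) (2,6) (3,4) (3,5) (3,6)] -> total=9
Click 2 (3,3) count=2: revealed 1 new [(3,3)] -> total=10

Answer: .......
....###
....###
...####
.......
.......
.......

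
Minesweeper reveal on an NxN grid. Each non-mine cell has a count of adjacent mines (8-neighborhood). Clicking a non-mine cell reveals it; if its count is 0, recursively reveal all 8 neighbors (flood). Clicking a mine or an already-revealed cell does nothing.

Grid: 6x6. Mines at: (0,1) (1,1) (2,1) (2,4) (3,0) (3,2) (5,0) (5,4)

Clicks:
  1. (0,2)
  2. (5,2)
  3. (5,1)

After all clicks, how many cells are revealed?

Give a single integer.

Answer: 7

Derivation:
Click 1 (0,2) count=2: revealed 1 new [(0,2)] -> total=1
Click 2 (5,2) count=0: revealed 6 new [(4,1) (4,2) (4,3) (5,1) (5,2) (5,3)] -> total=7
Click 3 (5,1) count=1: revealed 0 new [(none)] -> total=7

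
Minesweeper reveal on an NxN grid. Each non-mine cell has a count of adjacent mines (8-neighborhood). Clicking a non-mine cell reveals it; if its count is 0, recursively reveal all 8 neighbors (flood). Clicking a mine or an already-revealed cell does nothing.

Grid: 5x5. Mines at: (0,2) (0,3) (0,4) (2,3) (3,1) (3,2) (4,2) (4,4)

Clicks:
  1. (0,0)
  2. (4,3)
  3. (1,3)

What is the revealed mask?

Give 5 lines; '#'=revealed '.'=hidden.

Answer: ##...
##.#.
##...
.....
...#.

Derivation:
Click 1 (0,0) count=0: revealed 6 new [(0,0) (0,1) (1,0) (1,1) (2,0) (2,1)] -> total=6
Click 2 (4,3) count=3: revealed 1 new [(4,3)] -> total=7
Click 3 (1,3) count=4: revealed 1 new [(1,3)] -> total=8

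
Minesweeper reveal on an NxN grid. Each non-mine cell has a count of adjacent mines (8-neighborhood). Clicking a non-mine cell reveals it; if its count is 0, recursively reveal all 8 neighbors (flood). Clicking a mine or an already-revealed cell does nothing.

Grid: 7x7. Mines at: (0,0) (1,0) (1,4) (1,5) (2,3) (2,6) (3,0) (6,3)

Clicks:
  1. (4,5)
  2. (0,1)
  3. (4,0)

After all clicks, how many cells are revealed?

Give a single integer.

Answer: 27

Derivation:
Click 1 (4,5) count=0: revealed 26 new [(3,1) (3,2) (3,3) (3,4) (3,5) (3,6) (4,0) (4,1) (4,2) (4,3) (4,4) (4,5) (4,6) (5,0) (5,1) (5,2) (5,3) (5,4) (5,5) (5,6) (6,0) (6,1) (6,2) (6,4) (6,5) (6,6)] -> total=26
Click 2 (0,1) count=2: revealed 1 new [(0,1)] -> total=27
Click 3 (4,0) count=1: revealed 0 new [(none)] -> total=27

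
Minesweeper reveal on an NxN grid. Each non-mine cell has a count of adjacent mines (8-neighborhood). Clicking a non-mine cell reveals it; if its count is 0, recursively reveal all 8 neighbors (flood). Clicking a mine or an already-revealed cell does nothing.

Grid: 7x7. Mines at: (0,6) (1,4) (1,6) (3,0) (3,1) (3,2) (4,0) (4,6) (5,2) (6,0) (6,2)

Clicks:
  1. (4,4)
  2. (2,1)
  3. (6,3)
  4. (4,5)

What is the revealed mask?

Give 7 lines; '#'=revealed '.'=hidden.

Answer: .......
.......
.#.###.
...###.
...###.
...####
...####

Derivation:
Click 1 (4,4) count=0: revealed 17 new [(2,3) (2,4) (2,5) (3,3) (3,4) (3,5) (4,3) (4,4) (4,5) (5,3) (5,4) (5,5) (5,6) (6,3) (6,4) (6,5) (6,6)] -> total=17
Click 2 (2,1) count=3: revealed 1 new [(2,1)] -> total=18
Click 3 (6,3) count=2: revealed 0 new [(none)] -> total=18
Click 4 (4,5) count=1: revealed 0 new [(none)] -> total=18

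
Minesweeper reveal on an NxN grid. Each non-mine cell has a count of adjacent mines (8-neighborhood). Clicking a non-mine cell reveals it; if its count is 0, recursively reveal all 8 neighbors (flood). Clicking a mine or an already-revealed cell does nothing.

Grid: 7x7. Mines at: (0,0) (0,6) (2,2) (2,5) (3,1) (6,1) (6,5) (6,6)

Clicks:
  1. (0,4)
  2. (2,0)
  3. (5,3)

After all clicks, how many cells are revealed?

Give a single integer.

Click 1 (0,4) count=0: revealed 10 new [(0,1) (0,2) (0,3) (0,4) (0,5) (1,1) (1,2) (1,3) (1,4) (1,5)] -> total=10
Click 2 (2,0) count=1: revealed 1 new [(2,0)] -> total=11
Click 3 (5,3) count=0: revealed 18 new [(3,2) (3,3) (3,4) (3,5) (3,6) (4,2) (4,3) (4,4) (4,5) (4,6) (5,2) (5,3) (5,4) (5,5) (5,6) (6,2) (6,3) (6,4)] -> total=29

Answer: 29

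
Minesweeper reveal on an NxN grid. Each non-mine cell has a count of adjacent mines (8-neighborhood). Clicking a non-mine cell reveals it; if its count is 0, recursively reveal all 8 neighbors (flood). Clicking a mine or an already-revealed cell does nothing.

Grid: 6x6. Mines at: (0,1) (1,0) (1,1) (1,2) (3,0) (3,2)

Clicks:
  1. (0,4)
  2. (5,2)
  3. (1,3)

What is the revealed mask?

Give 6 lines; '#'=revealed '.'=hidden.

Click 1 (0,4) count=0: revealed 24 new [(0,3) (0,4) (0,5) (1,3) (1,4) (1,5) (2,3) (2,4) (2,5) (3,3) (3,4) (3,5) (4,0) (4,1) (4,2) (4,3) (4,4) (4,5) (5,0) (5,1) (5,2) (5,3) (5,4) (5,5)] -> total=24
Click 2 (5,2) count=0: revealed 0 new [(none)] -> total=24
Click 3 (1,3) count=1: revealed 0 new [(none)] -> total=24

Answer: ...###
...###
...###
...###
######
######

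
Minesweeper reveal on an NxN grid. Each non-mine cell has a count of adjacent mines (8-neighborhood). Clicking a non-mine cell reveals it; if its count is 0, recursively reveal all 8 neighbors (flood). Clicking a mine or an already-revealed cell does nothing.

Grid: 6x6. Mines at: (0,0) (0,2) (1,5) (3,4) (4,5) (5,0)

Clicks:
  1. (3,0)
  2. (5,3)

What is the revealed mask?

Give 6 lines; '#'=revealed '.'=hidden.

Answer: ......
####..
####..
####..
#####.
.####.

Derivation:
Click 1 (3,0) count=0: revealed 21 new [(1,0) (1,1) (1,2) (1,3) (2,0) (2,1) (2,2) (2,3) (3,0) (3,1) (3,2) (3,3) (4,0) (4,1) (4,2) (4,3) (4,4) (5,1) (5,2) (5,3) (5,4)] -> total=21
Click 2 (5,3) count=0: revealed 0 new [(none)] -> total=21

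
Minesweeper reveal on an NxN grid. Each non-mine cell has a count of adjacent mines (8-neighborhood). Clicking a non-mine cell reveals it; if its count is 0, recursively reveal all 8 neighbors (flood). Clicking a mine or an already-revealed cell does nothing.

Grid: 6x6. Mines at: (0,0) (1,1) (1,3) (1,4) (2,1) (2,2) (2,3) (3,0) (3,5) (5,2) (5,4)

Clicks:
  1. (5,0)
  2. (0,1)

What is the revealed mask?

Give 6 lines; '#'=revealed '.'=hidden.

Answer: .#....
......
......
......
##....
##....

Derivation:
Click 1 (5,0) count=0: revealed 4 new [(4,0) (4,1) (5,0) (5,1)] -> total=4
Click 2 (0,1) count=2: revealed 1 new [(0,1)] -> total=5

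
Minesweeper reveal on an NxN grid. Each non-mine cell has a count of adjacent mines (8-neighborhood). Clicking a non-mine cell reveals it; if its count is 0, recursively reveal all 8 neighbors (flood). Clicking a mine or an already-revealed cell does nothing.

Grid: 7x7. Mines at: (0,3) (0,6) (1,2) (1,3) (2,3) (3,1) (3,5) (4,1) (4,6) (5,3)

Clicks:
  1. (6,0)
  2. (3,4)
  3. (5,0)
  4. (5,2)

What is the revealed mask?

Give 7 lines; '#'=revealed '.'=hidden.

Answer: .......
.......
.......
....#..
.......
###....
###....

Derivation:
Click 1 (6,0) count=0: revealed 6 new [(5,0) (5,1) (5,2) (6,0) (6,1) (6,2)] -> total=6
Click 2 (3,4) count=2: revealed 1 new [(3,4)] -> total=7
Click 3 (5,0) count=1: revealed 0 new [(none)] -> total=7
Click 4 (5,2) count=2: revealed 0 new [(none)] -> total=7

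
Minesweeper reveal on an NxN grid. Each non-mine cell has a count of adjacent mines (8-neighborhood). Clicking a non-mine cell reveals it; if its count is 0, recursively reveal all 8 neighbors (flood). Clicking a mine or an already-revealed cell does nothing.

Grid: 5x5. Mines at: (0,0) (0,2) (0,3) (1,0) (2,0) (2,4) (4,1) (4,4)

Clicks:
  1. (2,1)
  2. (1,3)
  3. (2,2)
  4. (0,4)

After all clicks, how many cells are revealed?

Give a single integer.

Click 1 (2,1) count=2: revealed 1 new [(2,1)] -> total=1
Click 2 (1,3) count=3: revealed 1 new [(1,3)] -> total=2
Click 3 (2,2) count=0: revealed 7 new [(1,1) (1,2) (2,2) (2,3) (3,1) (3,2) (3,3)] -> total=9
Click 4 (0,4) count=1: revealed 1 new [(0,4)] -> total=10

Answer: 10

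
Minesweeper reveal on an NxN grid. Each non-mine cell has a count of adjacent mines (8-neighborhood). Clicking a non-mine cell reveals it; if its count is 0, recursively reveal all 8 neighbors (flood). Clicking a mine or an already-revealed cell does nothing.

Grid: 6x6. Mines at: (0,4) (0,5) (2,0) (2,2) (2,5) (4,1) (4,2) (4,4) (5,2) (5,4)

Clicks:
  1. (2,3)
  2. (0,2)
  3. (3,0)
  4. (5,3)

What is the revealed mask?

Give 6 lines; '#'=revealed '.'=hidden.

Click 1 (2,3) count=1: revealed 1 new [(2,3)] -> total=1
Click 2 (0,2) count=0: revealed 8 new [(0,0) (0,1) (0,2) (0,3) (1,0) (1,1) (1,2) (1,3)] -> total=9
Click 3 (3,0) count=2: revealed 1 new [(3,0)] -> total=10
Click 4 (5,3) count=4: revealed 1 new [(5,3)] -> total=11

Answer: ####..
####..
...#..
#.....
......
...#..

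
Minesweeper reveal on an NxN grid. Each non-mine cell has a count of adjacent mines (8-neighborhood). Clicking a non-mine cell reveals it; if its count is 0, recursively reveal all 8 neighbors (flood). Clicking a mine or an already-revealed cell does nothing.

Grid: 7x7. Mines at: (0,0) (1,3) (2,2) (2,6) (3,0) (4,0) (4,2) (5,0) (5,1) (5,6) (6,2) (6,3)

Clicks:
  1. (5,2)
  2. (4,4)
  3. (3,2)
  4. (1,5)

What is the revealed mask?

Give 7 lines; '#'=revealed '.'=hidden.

Click 1 (5,2) count=4: revealed 1 new [(5,2)] -> total=1
Click 2 (4,4) count=0: revealed 12 new [(2,3) (2,4) (2,5) (3,3) (3,4) (3,5) (4,3) (4,4) (4,5) (5,3) (5,4) (5,5)] -> total=13
Click 3 (3,2) count=2: revealed 1 new [(3,2)] -> total=14
Click 4 (1,5) count=1: revealed 1 new [(1,5)] -> total=15

Answer: .......
.....#.
...###.
..####.
...###.
..####.
.......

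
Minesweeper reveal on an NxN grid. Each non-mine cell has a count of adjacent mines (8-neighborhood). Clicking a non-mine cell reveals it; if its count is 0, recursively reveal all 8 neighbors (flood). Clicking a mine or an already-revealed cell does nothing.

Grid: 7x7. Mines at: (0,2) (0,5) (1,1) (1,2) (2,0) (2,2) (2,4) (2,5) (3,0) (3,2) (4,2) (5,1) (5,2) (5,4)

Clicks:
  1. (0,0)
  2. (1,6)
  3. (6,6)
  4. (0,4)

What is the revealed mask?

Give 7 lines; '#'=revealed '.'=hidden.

Answer: #...#..
......#
.......
.....##
.....##
.....##
.....##

Derivation:
Click 1 (0,0) count=1: revealed 1 new [(0,0)] -> total=1
Click 2 (1,6) count=2: revealed 1 new [(1,6)] -> total=2
Click 3 (6,6) count=0: revealed 8 new [(3,5) (3,6) (4,5) (4,6) (5,5) (5,6) (6,5) (6,6)] -> total=10
Click 4 (0,4) count=1: revealed 1 new [(0,4)] -> total=11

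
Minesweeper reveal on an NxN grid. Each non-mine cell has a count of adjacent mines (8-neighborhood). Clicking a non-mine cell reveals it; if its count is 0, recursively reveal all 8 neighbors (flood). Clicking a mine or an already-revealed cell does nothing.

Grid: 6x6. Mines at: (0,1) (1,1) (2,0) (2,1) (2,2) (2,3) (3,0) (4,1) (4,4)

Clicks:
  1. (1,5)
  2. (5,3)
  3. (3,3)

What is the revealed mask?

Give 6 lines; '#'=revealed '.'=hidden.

Answer: ..####
..####
....##
...###
......
...#..

Derivation:
Click 1 (1,5) count=0: revealed 12 new [(0,2) (0,3) (0,4) (0,5) (1,2) (1,3) (1,4) (1,5) (2,4) (2,5) (3,4) (3,5)] -> total=12
Click 2 (5,3) count=1: revealed 1 new [(5,3)] -> total=13
Click 3 (3,3) count=3: revealed 1 new [(3,3)] -> total=14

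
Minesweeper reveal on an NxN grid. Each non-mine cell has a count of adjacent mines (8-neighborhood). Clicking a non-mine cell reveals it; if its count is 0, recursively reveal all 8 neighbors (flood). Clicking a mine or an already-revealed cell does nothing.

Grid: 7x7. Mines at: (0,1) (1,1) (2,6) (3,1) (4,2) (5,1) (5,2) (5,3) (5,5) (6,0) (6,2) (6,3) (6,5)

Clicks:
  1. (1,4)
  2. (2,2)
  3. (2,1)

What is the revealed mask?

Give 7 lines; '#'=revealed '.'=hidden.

Click 1 (1,4) count=0: revealed 21 new [(0,2) (0,3) (0,4) (0,5) (0,6) (1,2) (1,3) (1,4) (1,5) (1,6) (2,2) (2,3) (2,4) (2,5) (3,2) (3,3) (3,4) (3,5) (4,3) (4,4) (4,5)] -> total=21
Click 2 (2,2) count=2: revealed 0 new [(none)] -> total=21
Click 3 (2,1) count=2: revealed 1 new [(2,1)] -> total=22

Answer: ..#####
..#####
.#####.
..####.
...###.
.......
.......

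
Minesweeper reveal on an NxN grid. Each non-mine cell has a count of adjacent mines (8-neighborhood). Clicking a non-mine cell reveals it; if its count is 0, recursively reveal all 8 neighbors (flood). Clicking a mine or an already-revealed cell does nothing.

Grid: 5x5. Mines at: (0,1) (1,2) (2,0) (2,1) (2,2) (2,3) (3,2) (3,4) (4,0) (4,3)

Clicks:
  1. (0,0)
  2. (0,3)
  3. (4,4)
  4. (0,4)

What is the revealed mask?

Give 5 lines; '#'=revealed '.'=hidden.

Click 1 (0,0) count=1: revealed 1 new [(0,0)] -> total=1
Click 2 (0,3) count=1: revealed 1 new [(0,3)] -> total=2
Click 3 (4,4) count=2: revealed 1 new [(4,4)] -> total=3
Click 4 (0,4) count=0: revealed 3 new [(0,4) (1,3) (1,4)] -> total=6

Answer: #..##
...##
.....
.....
....#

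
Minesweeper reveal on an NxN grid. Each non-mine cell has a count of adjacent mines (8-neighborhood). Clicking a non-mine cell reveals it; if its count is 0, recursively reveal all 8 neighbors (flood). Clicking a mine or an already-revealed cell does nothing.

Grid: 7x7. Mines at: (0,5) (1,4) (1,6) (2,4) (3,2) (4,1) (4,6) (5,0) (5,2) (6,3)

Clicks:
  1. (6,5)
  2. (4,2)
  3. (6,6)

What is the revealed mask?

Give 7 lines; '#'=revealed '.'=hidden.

Answer: .......
.......
.......
.......
..#....
....###
....###

Derivation:
Click 1 (6,5) count=0: revealed 6 new [(5,4) (5,5) (5,6) (6,4) (6,5) (6,6)] -> total=6
Click 2 (4,2) count=3: revealed 1 new [(4,2)] -> total=7
Click 3 (6,6) count=0: revealed 0 new [(none)] -> total=7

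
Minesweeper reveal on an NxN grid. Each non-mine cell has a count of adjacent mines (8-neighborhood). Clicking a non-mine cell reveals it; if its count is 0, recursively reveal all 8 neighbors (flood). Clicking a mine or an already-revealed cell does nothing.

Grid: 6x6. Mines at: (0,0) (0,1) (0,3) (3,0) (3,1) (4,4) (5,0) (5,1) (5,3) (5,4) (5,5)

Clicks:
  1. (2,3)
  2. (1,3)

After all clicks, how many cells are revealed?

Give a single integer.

Click 1 (2,3) count=0: revealed 14 new [(0,4) (0,5) (1,2) (1,3) (1,4) (1,5) (2,2) (2,3) (2,4) (2,5) (3,2) (3,3) (3,4) (3,5)] -> total=14
Click 2 (1,3) count=1: revealed 0 new [(none)] -> total=14

Answer: 14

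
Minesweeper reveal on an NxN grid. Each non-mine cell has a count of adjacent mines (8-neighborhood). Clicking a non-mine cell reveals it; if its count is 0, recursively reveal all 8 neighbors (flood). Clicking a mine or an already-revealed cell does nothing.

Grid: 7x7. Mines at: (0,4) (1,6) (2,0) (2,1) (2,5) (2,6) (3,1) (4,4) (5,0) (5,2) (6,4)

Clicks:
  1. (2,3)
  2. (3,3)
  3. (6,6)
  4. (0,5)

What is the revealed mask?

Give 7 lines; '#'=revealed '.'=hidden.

Answer: .....#.
..###..
..###..
..#####
.....##
.....##
.....##

Derivation:
Click 1 (2,3) count=0: revealed 9 new [(1,2) (1,3) (1,4) (2,2) (2,3) (2,4) (3,2) (3,3) (3,4)] -> total=9
Click 2 (3,3) count=1: revealed 0 new [(none)] -> total=9
Click 3 (6,6) count=0: revealed 8 new [(3,5) (3,6) (4,5) (4,6) (5,5) (5,6) (6,5) (6,6)] -> total=17
Click 4 (0,5) count=2: revealed 1 new [(0,5)] -> total=18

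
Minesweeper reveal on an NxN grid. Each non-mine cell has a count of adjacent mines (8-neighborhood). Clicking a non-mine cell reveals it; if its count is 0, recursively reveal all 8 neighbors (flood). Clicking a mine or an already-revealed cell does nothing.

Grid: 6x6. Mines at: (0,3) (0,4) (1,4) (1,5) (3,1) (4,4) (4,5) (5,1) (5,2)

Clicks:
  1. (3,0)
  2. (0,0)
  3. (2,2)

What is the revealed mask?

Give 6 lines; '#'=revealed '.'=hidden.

Click 1 (3,0) count=1: revealed 1 new [(3,0)] -> total=1
Click 2 (0,0) count=0: revealed 9 new [(0,0) (0,1) (0,2) (1,0) (1,1) (1,2) (2,0) (2,1) (2,2)] -> total=10
Click 3 (2,2) count=1: revealed 0 new [(none)] -> total=10

Answer: ###...
###...
###...
#.....
......
......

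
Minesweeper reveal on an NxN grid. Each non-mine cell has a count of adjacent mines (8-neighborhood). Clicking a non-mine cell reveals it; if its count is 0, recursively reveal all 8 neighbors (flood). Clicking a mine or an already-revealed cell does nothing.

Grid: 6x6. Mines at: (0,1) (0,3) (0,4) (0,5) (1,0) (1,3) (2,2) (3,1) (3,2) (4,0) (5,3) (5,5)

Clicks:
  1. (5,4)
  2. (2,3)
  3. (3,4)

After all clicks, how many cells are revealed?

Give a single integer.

Click 1 (5,4) count=2: revealed 1 new [(5,4)] -> total=1
Click 2 (2,3) count=3: revealed 1 new [(2,3)] -> total=2
Click 3 (3,4) count=0: revealed 10 new [(1,4) (1,5) (2,4) (2,5) (3,3) (3,4) (3,5) (4,3) (4,4) (4,5)] -> total=12

Answer: 12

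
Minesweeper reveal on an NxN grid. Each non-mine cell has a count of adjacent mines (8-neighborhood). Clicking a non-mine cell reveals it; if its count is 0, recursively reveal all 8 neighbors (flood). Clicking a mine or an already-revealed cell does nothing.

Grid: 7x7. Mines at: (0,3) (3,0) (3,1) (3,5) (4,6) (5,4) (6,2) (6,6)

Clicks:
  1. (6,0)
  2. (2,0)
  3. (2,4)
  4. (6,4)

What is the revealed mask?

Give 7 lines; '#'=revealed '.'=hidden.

Answer: .......
.......
#...#..
.......
##.....
##.....
##..#..

Derivation:
Click 1 (6,0) count=0: revealed 6 new [(4,0) (4,1) (5,0) (5,1) (6,0) (6,1)] -> total=6
Click 2 (2,0) count=2: revealed 1 new [(2,0)] -> total=7
Click 3 (2,4) count=1: revealed 1 new [(2,4)] -> total=8
Click 4 (6,4) count=1: revealed 1 new [(6,4)] -> total=9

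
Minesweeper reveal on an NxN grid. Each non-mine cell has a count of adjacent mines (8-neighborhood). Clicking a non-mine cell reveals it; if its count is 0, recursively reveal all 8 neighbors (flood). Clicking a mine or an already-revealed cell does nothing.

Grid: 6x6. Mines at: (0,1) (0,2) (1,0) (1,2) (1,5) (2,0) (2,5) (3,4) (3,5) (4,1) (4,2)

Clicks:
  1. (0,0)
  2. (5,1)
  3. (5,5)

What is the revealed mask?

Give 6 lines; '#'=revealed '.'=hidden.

Click 1 (0,0) count=2: revealed 1 new [(0,0)] -> total=1
Click 2 (5,1) count=2: revealed 1 new [(5,1)] -> total=2
Click 3 (5,5) count=0: revealed 6 new [(4,3) (4,4) (4,5) (5,3) (5,4) (5,5)] -> total=8

Answer: #.....
......
......
......
...###
.#.###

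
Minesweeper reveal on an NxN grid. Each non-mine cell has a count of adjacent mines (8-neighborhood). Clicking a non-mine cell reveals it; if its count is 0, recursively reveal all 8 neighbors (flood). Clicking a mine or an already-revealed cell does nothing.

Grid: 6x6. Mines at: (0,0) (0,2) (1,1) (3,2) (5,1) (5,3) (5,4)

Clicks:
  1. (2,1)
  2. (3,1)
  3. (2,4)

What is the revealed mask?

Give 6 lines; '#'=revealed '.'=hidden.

Answer: ...###
...###
.#.###
.#.###
...###
......

Derivation:
Click 1 (2,1) count=2: revealed 1 new [(2,1)] -> total=1
Click 2 (3,1) count=1: revealed 1 new [(3,1)] -> total=2
Click 3 (2,4) count=0: revealed 15 new [(0,3) (0,4) (0,5) (1,3) (1,4) (1,5) (2,3) (2,4) (2,5) (3,3) (3,4) (3,5) (4,3) (4,4) (4,5)] -> total=17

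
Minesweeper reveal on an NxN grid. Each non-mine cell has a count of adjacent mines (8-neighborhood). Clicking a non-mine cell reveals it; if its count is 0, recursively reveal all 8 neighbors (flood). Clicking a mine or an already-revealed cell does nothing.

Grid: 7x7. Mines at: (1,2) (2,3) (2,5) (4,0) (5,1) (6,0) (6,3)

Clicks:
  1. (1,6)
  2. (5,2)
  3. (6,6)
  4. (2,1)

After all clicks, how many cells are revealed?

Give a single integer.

Click 1 (1,6) count=1: revealed 1 new [(1,6)] -> total=1
Click 2 (5,2) count=2: revealed 1 new [(5,2)] -> total=2
Click 3 (6,6) count=0: revealed 17 new [(3,2) (3,3) (3,4) (3,5) (3,6) (4,2) (4,3) (4,4) (4,5) (4,6) (5,3) (5,4) (5,5) (5,6) (6,4) (6,5) (6,6)] -> total=19
Click 4 (2,1) count=1: revealed 1 new [(2,1)] -> total=20

Answer: 20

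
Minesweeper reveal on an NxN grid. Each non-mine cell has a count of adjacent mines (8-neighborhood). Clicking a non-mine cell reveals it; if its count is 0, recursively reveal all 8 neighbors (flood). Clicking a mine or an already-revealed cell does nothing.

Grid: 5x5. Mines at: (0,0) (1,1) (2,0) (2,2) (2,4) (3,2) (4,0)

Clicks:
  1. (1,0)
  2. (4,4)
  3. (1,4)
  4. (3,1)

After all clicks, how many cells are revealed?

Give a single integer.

Click 1 (1,0) count=3: revealed 1 new [(1,0)] -> total=1
Click 2 (4,4) count=0: revealed 4 new [(3,3) (3,4) (4,3) (4,4)] -> total=5
Click 3 (1,4) count=1: revealed 1 new [(1,4)] -> total=6
Click 4 (3,1) count=4: revealed 1 new [(3,1)] -> total=7

Answer: 7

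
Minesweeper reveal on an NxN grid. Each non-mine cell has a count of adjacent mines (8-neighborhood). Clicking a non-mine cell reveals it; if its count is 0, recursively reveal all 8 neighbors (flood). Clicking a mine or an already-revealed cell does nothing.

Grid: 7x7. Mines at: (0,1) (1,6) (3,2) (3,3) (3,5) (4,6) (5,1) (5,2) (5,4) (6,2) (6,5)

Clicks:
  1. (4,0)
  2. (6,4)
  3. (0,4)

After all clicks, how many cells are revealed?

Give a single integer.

Click 1 (4,0) count=1: revealed 1 new [(4,0)] -> total=1
Click 2 (6,4) count=2: revealed 1 new [(6,4)] -> total=2
Click 3 (0,4) count=0: revealed 12 new [(0,2) (0,3) (0,4) (0,5) (1,2) (1,3) (1,4) (1,5) (2,2) (2,3) (2,4) (2,5)] -> total=14

Answer: 14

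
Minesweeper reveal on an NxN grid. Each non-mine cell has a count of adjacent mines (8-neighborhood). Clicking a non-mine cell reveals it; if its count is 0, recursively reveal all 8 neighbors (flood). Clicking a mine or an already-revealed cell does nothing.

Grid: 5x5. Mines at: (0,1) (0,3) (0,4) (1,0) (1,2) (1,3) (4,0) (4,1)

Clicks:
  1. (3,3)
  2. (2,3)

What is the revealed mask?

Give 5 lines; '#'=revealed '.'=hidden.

Answer: .....
.....
..###
..###
..###

Derivation:
Click 1 (3,3) count=0: revealed 9 new [(2,2) (2,3) (2,4) (3,2) (3,3) (3,4) (4,2) (4,3) (4,4)] -> total=9
Click 2 (2,3) count=2: revealed 0 new [(none)] -> total=9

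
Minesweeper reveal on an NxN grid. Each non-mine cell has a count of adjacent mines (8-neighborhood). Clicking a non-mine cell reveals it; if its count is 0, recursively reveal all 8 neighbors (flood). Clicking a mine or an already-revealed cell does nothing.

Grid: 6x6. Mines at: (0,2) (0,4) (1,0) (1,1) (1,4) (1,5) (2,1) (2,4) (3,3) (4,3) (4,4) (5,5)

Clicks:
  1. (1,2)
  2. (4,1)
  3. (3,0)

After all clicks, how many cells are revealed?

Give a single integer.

Answer: 10

Derivation:
Click 1 (1,2) count=3: revealed 1 new [(1,2)] -> total=1
Click 2 (4,1) count=0: revealed 9 new [(3,0) (3,1) (3,2) (4,0) (4,1) (4,2) (5,0) (5,1) (5,2)] -> total=10
Click 3 (3,0) count=1: revealed 0 new [(none)] -> total=10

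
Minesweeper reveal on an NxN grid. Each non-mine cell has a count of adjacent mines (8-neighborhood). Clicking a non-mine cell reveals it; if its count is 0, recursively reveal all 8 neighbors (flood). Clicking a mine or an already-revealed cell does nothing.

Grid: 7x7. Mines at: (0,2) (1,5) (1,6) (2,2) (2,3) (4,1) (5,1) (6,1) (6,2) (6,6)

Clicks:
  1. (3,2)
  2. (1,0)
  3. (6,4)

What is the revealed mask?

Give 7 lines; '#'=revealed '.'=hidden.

Answer: ##.....
##.....
##..###
#######
..#####
..#####
...###.

Derivation:
Click 1 (3,2) count=3: revealed 1 new [(3,2)] -> total=1
Click 2 (1,0) count=0: revealed 8 new [(0,0) (0,1) (1,0) (1,1) (2,0) (2,1) (3,0) (3,1)] -> total=9
Click 3 (6,4) count=0: revealed 20 new [(2,4) (2,5) (2,6) (3,3) (3,4) (3,5) (3,6) (4,2) (4,3) (4,4) (4,5) (4,6) (5,2) (5,3) (5,4) (5,5) (5,6) (6,3) (6,4) (6,5)] -> total=29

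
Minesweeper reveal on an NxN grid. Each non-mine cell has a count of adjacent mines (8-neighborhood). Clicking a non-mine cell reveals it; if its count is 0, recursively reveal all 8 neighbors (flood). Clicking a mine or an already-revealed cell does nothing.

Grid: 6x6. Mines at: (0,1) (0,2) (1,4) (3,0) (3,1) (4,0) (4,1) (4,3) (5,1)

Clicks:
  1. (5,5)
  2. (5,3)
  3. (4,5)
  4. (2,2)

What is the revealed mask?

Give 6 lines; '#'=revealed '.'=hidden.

Answer: ......
......
..#.##
....##
....##
...###

Derivation:
Click 1 (5,5) count=0: revealed 8 new [(2,4) (2,5) (3,4) (3,5) (4,4) (4,5) (5,4) (5,5)] -> total=8
Click 2 (5,3) count=1: revealed 1 new [(5,3)] -> total=9
Click 3 (4,5) count=0: revealed 0 new [(none)] -> total=9
Click 4 (2,2) count=1: revealed 1 new [(2,2)] -> total=10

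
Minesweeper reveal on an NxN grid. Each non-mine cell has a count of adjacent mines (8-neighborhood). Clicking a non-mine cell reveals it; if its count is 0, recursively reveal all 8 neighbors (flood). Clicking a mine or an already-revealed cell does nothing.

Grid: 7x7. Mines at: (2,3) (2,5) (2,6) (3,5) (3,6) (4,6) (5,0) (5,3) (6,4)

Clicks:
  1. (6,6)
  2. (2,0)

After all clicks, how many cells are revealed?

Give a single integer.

Answer: 27

Derivation:
Click 1 (6,6) count=0: revealed 4 new [(5,5) (5,6) (6,5) (6,6)] -> total=4
Click 2 (2,0) count=0: revealed 23 new [(0,0) (0,1) (0,2) (0,3) (0,4) (0,5) (0,6) (1,0) (1,1) (1,2) (1,3) (1,4) (1,5) (1,6) (2,0) (2,1) (2,2) (3,0) (3,1) (3,2) (4,0) (4,1) (4,2)] -> total=27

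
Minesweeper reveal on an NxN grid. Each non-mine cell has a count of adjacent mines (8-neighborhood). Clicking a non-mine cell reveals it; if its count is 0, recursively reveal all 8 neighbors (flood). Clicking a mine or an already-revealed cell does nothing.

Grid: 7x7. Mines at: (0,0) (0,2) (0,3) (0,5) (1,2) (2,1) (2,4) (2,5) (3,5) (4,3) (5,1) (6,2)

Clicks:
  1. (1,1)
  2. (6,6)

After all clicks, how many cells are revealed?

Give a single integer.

Answer: 12

Derivation:
Click 1 (1,1) count=4: revealed 1 new [(1,1)] -> total=1
Click 2 (6,6) count=0: revealed 11 new [(4,4) (4,5) (4,6) (5,3) (5,4) (5,5) (5,6) (6,3) (6,4) (6,5) (6,6)] -> total=12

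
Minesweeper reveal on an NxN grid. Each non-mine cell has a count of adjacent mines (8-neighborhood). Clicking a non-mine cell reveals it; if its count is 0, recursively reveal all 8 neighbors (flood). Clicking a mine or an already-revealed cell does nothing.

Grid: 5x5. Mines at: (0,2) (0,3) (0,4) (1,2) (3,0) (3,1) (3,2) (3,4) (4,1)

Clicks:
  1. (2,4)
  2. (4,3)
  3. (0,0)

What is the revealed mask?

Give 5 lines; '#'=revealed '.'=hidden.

Click 1 (2,4) count=1: revealed 1 new [(2,4)] -> total=1
Click 2 (4,3) count=2: revealed 1 new [(4,3)] -> total=2
Click 3 (0,0) count=0: revealed 6 new [(0,0) (0,1) (1,0) (1,1) (2,0) (2,1)] -> total=8

Answer: ##...
##...
##..#
.....
...#.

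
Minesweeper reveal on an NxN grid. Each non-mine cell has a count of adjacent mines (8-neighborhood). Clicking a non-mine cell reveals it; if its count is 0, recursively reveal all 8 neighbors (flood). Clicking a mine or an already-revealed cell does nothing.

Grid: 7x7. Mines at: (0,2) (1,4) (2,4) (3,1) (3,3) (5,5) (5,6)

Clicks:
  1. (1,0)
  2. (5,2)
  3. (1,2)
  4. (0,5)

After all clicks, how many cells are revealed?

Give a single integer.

Click 1 (1,0) count=0: revealed 6 new [(0,0) (0,1) (1,0) (1,1) (2,0) (2,1)] -> total=6
Click 2 (5,2) count=0: revealed 15 new [(4,0) (4,1) (4,2) (4,3) (4,4) (5,0) (5,1) (5,2) (5,3) (5,4) (6,0) (6,1) (6,2) (6,3) (6,4)] -> total=21
Click 3 (1,2) count=1: revealed 1 new [(1,2)] -> total=22
Click 4 (0,5) count=1: revealed 1 new [(0,5)] -> total=23

Answer: 23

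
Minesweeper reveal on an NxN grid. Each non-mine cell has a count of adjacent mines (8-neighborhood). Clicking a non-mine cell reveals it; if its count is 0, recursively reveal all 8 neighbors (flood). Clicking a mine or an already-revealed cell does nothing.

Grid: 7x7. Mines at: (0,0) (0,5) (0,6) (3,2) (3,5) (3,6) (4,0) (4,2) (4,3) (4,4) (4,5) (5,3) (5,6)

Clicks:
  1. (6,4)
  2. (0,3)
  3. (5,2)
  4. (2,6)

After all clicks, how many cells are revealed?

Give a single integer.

Click 1 (6,4) count=1: revealed 1 new [(6,4)] -> total=1
Click 2 (0,3) count=0: revealed 12 new [(0,1) (0,2) (0,3) (0,4) (1,1) (1,2) (1,3) (1,4) (2,1) (2,2) (2,3) (2,4)] -> total=13
Click 3 (5,2) count=3: revealed 1 new [(5,2)] -> total=14
Click 4 (2,6) count=2: revealed 1 new [(2,6)] -> total=15

Answer: 15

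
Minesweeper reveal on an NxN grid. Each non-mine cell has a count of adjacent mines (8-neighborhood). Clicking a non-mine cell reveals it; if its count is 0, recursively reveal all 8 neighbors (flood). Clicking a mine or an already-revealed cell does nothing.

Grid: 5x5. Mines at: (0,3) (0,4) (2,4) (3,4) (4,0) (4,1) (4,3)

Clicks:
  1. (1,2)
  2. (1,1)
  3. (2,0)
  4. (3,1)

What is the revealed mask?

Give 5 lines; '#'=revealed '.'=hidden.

Answer: ###..
####.
####.
####.
.....

Derivation:
Click 1 (1,2) count=1: revealed 1 new [(1,2)] -> total=1
Click 2 (1,1) count=0: revealed 14 new [(0,0) (0,1) (0,2) (1,0) (1,1) (1,3) (2,0) (2,1) (2,2) (2,3) (3,0) (3,1) (3,2) (3,3)] -> total=15
Click 3 (2,0) count=0: revealed 0 new [(none)] -> total=15
Click 4 (3,1) count=2: revealed 0 new [(none)] -> total=15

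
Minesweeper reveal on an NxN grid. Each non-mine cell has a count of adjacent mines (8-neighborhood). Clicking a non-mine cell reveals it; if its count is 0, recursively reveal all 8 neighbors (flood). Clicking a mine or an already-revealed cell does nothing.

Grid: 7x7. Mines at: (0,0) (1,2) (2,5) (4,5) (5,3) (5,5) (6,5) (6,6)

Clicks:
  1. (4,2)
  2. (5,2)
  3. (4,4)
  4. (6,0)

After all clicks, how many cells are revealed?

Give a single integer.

Click 1 (4,2) count=1: revealed 1 new [(4,2)] -> total=1
Click 2 (5,2) count=1: revealed 1 new [(5,2)] -> total=2
Click 3 (4,4) count=3: revealed 1 new [(4,4)] -> total=3
Click 4 (6,0) count=0: revealed 20 new [(1,0) (1,1) (2,0) (2,1) (2,2) (2,3) (2,4) (3,0) (3,1) (3,2) (3,3) (3,4) (4,0) (4,1) (4,3) (5,0) (5,1) (6,0) (6,1) (6,2)] -> total=23

Answer: 23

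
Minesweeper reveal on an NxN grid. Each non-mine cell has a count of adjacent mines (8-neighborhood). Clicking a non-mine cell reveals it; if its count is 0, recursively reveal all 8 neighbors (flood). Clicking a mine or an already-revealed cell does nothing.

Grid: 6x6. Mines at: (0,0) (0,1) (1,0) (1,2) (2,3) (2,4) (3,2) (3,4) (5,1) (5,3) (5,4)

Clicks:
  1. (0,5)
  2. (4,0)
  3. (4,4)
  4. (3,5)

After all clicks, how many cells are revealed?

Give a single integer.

Answer: 9

Derivation:
Click 1 (0,5) count=0: revealed 6 new [(0,3) (0,4) (0,5) (1,3) (1,4) (1,5)] -> total=6
Click 2 (4,0) count=1: revealed 1 new [(4,0)] -> total=7
Click 3 (4,4) count=3: revealed 1 new [(4,4)] -> total=8
Click 4 (3,5) count=2: revealed 1 new [(3,5)] -> total=9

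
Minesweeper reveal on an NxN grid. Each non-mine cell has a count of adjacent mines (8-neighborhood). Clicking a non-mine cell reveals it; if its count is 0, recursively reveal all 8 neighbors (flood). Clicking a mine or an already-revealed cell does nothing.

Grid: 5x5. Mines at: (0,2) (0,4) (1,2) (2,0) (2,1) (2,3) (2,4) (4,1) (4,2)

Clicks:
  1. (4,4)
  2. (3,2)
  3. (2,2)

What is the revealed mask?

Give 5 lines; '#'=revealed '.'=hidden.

Click 1 (4,4) count=0: revealed 4 new [(3,3) (3,4) (4,3) (4,4)] -> total=4
Click 2 (3,2) count=4: revealed 1 new [(3,2)] -> total=5
Click 3 (2,2) count=3: revealed 1 new [(2,2)] -> total=6

Answer: .....
.....
..#..
..###
...##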